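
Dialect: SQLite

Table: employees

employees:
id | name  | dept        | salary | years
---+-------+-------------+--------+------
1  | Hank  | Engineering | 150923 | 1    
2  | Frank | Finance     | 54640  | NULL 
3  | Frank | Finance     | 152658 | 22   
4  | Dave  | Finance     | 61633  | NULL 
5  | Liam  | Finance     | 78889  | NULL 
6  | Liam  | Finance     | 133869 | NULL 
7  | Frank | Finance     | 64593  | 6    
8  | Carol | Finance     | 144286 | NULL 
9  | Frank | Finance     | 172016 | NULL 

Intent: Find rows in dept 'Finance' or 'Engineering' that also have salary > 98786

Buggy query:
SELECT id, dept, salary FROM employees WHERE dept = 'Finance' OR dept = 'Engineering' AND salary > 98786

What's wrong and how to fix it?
Bug: Without parentheses, AND is evaluated before OR, so the salary filter only applies to the 'Engineering' branch

Fix: Add parentheses around the OR so the AND applies to both alternatives

Corrected query:
SELECT id, dept, salary FROM employees WHERE (dept = 'Finance' OR dept = 'Engineering') AND salary > 98786

Result:
id | dept        | salary
---+-------------+-------
1  | Engineering | 150923
3  | Finance     | 152658
6  | Finance     | 133869
8  | Finance     | 144286
9  | Finance     | 172016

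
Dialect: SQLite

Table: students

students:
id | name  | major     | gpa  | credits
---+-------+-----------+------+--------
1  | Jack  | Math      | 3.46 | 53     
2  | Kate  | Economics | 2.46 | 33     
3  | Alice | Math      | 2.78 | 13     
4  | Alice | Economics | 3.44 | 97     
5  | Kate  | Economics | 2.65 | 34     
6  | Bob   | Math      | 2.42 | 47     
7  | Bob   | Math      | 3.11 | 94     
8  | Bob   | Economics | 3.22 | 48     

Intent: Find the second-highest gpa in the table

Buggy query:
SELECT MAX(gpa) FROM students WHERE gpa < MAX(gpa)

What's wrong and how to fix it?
Bug: MAX(gpa) on the right of the comparison is an aggregate-in-WHERE error

Fix: Compute the overall MAX in a subquery, then take MAX of rows below it

Corrected query:
SELECT MAX(gpa) FROM students WHERE gpa < (SELECT MAX(gpa) FROM students)

Result:
MAX(gpa)
--------
3.44    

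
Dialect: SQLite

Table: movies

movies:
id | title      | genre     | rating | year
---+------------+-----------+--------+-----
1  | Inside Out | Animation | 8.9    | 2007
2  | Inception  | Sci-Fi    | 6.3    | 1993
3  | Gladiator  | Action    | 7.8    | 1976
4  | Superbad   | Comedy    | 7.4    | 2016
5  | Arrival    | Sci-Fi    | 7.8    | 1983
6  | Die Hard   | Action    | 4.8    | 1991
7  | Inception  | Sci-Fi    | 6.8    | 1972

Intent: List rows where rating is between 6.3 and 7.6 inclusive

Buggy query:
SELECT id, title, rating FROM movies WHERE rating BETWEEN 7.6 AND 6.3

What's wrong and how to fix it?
Bug: BETWEEN expects the lower bound first; with 7.6 AND 6.3 the range is empty

Fix: Swap the bounds so the smaller value comes first

Corrected query:
SELECT id, title, rating FROM movies WHERE rating BETWEEN 6.3 AND 7.6

Result:
id | title     | rating
---+-----------+-------
2  | Inception | 6.3   
4  | Superbad  | 7.4   
7  | Inception | 6.8   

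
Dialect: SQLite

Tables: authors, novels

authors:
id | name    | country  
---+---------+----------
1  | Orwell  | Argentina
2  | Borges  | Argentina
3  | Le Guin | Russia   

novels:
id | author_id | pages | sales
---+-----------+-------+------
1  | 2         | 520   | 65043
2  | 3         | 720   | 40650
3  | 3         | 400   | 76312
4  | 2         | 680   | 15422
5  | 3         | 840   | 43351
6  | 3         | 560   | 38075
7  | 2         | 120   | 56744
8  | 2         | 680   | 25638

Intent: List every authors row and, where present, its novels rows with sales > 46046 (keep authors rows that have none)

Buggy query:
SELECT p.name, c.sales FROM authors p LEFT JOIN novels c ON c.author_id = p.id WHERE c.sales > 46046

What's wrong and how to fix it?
Bug: Filtering c.sales in WHERE discards the NULL rows produced by LEFT JOIN, turning it into an inner join

Fix: Move the right-table condition into the ON clause so unmatched parents are kept

Corrected query:
SELECT p.name, c.sales FROM authors p LEFT JOIN novels c ON c.author_id = p.id AND c.sales > 46046

Result:
name    | sales
--------+------
Orwell  | NULL 
Borges  | 56744
Borges  | 65043
Le Guin | 76312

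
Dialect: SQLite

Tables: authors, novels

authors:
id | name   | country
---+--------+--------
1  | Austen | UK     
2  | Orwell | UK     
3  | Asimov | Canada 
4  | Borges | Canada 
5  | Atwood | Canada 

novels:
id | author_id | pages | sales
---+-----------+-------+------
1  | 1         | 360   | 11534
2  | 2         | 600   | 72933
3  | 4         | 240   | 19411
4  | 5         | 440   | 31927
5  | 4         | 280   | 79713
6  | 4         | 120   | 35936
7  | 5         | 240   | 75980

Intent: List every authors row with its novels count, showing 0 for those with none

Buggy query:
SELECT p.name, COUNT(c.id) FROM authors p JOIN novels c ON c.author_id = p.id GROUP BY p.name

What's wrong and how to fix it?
Bug: An inner join excludes parents with zero children

Fix: Switch to LEFT JOIN to retain unmatched parent rows

Corrected query:
SELECT p.name, COUNT(c.id) FROM authors p LEFT JOIN novels c ON c.author_id = p.id GROUP BY p.name

Result:
name   | COUNT(c.id)
-------+------------
Asimov | 0          
Atwood | 2          
Austen | 1          
Borges | 3          
Orwell | 1          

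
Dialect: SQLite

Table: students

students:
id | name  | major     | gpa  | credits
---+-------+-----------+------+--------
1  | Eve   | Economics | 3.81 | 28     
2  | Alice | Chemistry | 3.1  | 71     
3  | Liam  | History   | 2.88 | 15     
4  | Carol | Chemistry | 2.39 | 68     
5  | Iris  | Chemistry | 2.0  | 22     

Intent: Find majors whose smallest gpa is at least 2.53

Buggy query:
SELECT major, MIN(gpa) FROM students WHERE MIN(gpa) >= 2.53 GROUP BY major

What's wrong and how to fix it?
Bug: Aggregates like MIN are computed per group after WHERE runs

Fix: Replace WHERE with HAVING after the GROUP BY

Corrected query:
SELECT major, MIN(gpa) FROM students GROUP BY major HAVING MIN(gpa) >= 2.53

Result:
major     | MIN(gpa)
----------+---------
Economics | 3.81    
History   | 2.88    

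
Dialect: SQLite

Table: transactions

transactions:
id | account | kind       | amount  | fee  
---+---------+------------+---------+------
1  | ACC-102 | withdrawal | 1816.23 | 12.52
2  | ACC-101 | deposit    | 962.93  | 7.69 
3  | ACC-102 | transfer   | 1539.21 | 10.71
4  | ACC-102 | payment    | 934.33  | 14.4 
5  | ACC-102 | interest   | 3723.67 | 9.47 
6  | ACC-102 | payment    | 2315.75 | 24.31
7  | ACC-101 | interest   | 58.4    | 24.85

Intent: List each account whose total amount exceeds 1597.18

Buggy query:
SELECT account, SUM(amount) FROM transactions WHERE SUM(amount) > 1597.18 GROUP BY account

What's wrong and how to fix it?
Bug: SUM(amount) is an aggregate, but WHERE filters rows before aggregation

Fix: Move the aggregate condition to a HAVING clause

Corrected query:
SELECT account, SUM(amount) FROM transactions GROUP BY account HAVING SUM(amount) > 1597.18

Result:
account | SUM(amount)
--------+------------
ACC-102 | 10329.19   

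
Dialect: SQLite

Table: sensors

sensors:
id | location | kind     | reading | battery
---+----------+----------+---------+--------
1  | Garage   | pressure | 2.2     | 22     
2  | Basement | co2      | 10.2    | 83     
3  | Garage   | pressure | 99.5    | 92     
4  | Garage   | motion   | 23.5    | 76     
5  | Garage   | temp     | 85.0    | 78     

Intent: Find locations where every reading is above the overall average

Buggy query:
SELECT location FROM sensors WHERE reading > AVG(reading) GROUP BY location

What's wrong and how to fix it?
Bug: WHERE evaluates per row before aggregation, so AVG() is unavailable

Fix: Use a subquery for AVG and a HAVING MIN(...) filter so the condition holds for every row in the group

Corrected query:
SELECT location FROM sensors GROUP BY location HAVING MIN(reading) > (SELECT AVG(reading) FROM sensors)

Result:
(no rows)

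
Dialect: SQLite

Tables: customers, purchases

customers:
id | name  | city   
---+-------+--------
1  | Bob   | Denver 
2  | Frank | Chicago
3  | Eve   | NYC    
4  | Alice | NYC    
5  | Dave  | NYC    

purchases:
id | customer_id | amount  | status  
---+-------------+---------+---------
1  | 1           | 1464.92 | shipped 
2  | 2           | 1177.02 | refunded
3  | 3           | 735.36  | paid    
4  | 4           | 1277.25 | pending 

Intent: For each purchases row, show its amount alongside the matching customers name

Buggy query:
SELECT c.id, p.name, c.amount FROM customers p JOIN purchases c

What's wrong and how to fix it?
Bug: JOIN with no ON clause produces a cartesian product; every purchases row pairs with every customers row

Fix: Add ON c.customer_id = p.id to the JOIN

Corrected query:
SELECT c.id, p.name, c.amount FROM customers p JOIN purchases c ON c.customer_id = p.id

Result:
id | name  | amount 
---+-------+--------
1  | Bob   | 1464.92
2  | Frank | 1177.02
3  | Eve   | 735.36 
4  | Alice | 1277.25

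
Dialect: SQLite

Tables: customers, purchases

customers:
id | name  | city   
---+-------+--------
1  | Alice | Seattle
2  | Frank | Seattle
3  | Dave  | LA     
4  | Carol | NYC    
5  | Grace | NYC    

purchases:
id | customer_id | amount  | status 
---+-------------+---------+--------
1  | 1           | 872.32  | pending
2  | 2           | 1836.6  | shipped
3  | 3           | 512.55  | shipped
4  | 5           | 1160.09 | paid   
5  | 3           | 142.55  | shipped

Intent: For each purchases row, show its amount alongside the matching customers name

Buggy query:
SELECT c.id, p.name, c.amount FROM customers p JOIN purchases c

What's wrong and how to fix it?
Bug: Missing join condition: each purchases row is matched to all customers rows instead of just its own

Fix: Specify the join condition linking the foreign key to the parent id

Corrected query:
SELECT c.id, p.name, c.amount FROM customers p JOIN purchases c ON c.customer_id = p.id

Result:
id | name  | amount 
---+-------+--------
1  | Alice | 872.32 
2  | Frank | 1836.6 
3  | Dave  | 512.55 
4  | Grace | 1160.09
5  | Dave  | 142.55 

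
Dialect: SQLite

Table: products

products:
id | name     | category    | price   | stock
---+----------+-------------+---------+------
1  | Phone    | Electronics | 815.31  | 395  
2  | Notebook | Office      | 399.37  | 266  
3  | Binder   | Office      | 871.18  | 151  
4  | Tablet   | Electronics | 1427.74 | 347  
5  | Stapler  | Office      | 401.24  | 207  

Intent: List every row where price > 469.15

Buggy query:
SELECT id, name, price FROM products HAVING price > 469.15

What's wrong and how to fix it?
Bug: This is a non-aggregate query (no GROUP BY, no aggregates), so in SQLite the HAVING clause is invalid here; a row-level condition belongs in WHERE

Fix: Use WHERE for row-level filtering

Corrected query:
SELECT id, name, price FROM products WHERE price > 469.15

Result:
id | name   | price  
---+--------+--------
1  | Phone  | 815.31 
3  | Binder | 871.18 
4  | Tablet | 1427.74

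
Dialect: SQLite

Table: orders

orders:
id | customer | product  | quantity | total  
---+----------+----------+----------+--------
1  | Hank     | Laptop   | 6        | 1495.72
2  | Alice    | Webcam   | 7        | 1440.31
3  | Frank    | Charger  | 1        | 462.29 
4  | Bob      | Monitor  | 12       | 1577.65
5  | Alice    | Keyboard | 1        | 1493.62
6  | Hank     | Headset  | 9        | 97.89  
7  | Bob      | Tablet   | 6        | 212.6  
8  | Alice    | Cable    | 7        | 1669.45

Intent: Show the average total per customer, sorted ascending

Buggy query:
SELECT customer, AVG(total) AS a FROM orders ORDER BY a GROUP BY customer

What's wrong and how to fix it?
Bug: ORDER BY appears before GROUP BY; SQL clause order requires GROUP BY first

Fix: Reorder: SELECT … FROM … GROUP BY … ORDER BY …

Corrected query:
SELECT customer, AVG(total) AS a FROM orders GROUP BY customer ORDER BY a

Result:
customer | a      
---------+--------
Frank    | 462.29 
Hank     | 796.805
Bob      | 895.125
Alice    | 1534.46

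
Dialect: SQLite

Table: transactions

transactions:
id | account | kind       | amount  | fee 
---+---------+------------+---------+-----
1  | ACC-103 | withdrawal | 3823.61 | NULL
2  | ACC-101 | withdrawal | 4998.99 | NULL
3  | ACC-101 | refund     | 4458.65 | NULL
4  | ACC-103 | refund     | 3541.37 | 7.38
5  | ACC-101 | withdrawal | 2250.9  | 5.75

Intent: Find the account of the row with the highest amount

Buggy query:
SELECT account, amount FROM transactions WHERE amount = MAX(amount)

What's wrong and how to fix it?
Bug: MAX(amount) is an aggregate and cannot be used directly in WHERE

Fix: Use a subquery: WHERE amount = (SELECT MAX(amount) FROM transactions)

Corrected query:
SELECT account, amount FROM transactions WHERE amount = (SELECT MAX(amount) FROM transactions)

Result:
account | amount 
--------+--------
ACC-101 | 4998.99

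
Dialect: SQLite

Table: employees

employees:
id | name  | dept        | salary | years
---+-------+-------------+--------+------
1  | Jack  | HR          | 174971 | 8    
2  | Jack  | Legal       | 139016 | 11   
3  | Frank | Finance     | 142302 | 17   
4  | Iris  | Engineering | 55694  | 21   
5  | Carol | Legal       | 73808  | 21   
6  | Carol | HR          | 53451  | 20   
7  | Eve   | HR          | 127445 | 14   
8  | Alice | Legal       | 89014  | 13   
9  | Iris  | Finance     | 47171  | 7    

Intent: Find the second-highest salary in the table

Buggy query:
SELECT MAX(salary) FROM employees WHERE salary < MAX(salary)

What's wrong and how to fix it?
Bug: MAX(salary) on the right of the comparison is an aggregate-in-WHERE error

Fix: Compute the overall MAX in a subquery, then take MAX of rows below it

Corrected query:
SELECT MAX(salary) FROM employees WHERE salary < (SELECT MAX(salary) FROM employees)

Result:
MAX(salary)
-----------
142302     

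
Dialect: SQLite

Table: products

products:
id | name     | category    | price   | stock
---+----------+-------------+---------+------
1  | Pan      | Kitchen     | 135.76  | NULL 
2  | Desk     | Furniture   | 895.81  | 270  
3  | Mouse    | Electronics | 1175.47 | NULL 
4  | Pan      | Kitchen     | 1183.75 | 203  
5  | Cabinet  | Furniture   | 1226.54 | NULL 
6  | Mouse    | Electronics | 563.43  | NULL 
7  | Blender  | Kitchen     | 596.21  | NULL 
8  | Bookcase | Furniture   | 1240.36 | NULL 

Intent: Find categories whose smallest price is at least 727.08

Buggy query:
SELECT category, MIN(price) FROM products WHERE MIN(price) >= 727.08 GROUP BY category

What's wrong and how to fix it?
Bug: MIN() in WHERE is a misuse of aggregate

Fix: Use HAVING for the per-group MIN condition

Corrected query:
SELECT category, MIN(price) FROM products GROUP BY category HAVING MIN(price) >= 727.08

Result:
category  | MIN(price)
----------+-----------
Furniture | 895.81    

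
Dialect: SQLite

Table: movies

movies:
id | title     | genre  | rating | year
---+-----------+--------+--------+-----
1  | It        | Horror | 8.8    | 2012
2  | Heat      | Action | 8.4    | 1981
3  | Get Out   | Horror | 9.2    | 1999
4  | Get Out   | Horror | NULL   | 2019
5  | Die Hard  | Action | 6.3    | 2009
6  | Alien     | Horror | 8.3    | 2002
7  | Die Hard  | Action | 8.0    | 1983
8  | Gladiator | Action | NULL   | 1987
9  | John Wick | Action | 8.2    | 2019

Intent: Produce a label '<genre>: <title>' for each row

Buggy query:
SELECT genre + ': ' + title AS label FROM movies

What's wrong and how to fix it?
Bug: SQLite uses || for string concatenation; + coerces text to numbers (yielding 0)

Fix: Use the || operator for string concatenation

Corrected query:
SELECT genre || ': ' || title AS label FROM movies

Result:
label            
-----------------
Horror: It       
Action: Heat     
Horror: Get Out  
Horror: Get Out  
Action: Die Hard 
Horror: Alien    
Action: Die Hard 
Action: Gladiator
Action: John Wick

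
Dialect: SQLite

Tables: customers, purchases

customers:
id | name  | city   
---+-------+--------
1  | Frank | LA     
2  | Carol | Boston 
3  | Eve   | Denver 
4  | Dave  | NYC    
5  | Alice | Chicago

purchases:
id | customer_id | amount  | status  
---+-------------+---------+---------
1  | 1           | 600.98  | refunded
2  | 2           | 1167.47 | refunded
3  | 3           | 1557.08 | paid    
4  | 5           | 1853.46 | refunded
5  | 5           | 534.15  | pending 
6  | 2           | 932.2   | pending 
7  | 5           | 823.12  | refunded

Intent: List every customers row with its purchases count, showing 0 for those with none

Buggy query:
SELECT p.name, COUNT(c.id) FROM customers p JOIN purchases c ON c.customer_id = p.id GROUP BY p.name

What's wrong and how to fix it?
Bug: An inner join excludes parents with zero children

Fix: Switch to LEFT JOIN to retain unmatched parent rows

Corrected query:
SELECT p.name, COUNT(c.id) FROM customers p LEFT JOIN purchases c ON c.customer_id = p.id GROUP BY p.name

Result:
name  | COUNT(c.id)
------+------------
Alice | 3          
Carol | 2          
Dave  | 0          
Eve   | 1          
Frank | 1          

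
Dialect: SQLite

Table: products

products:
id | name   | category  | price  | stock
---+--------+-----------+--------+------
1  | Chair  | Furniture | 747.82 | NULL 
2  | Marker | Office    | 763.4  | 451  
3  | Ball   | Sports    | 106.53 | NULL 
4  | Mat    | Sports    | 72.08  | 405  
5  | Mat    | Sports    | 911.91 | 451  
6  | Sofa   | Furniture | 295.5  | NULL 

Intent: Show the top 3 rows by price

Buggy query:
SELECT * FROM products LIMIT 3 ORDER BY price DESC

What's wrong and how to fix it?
Bug: ORDER BY cannot follow LIMIT; LIMIT is the final clause

Fix: Sort with ORDER BY, then apply LIMIT

Corrected query:
SELECT * FROM products ORDER BY price DESC LIMIT 3

Result:
id | name   | category  | price  | stock
---+--------+-----------+--------+------
5  | Mat    | Sports    | 911.91 | 451  
2  | Marker | Office    | 763.4  | 451  
1  | Chair  | Furniture | 747.82 | NULL 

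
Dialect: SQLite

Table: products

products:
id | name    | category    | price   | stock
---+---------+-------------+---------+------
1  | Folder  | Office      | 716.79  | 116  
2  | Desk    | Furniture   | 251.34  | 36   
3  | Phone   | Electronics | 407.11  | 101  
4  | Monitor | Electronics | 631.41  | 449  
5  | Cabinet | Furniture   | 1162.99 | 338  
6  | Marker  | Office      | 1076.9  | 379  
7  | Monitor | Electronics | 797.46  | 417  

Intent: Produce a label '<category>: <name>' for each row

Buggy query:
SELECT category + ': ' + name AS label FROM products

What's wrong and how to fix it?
Bug: SQLite uses || for string concatenation; + coerces text to numbers (yielding 0)

Fix: Use the || operator for string concatenation

Corrected query:
SELECT category || ': ' || name AS label FROM products

Result:
label               
--------------------
Office: Folder      
Furniture: Desk     
Electronics: Phone  
Electronics: Monitor
Furniture: Cabinet  
Office: Marker      
Electronics: Monitor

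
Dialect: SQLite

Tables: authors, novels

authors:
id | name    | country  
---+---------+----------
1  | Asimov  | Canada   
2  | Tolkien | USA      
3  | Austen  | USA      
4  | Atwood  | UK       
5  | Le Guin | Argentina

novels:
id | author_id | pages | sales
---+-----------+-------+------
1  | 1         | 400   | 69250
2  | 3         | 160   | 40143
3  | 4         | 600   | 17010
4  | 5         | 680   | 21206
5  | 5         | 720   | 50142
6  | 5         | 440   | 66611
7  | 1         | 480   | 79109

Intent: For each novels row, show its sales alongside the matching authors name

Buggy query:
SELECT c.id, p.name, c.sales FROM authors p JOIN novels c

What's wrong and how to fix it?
Bug: JOIN with no ON clause produces a cartesian product; every novels row pairs with every authors row

Fix: Add ON c.author_id = p.id to the JOIN

Corrected query:
SELECT c.id, p.name, c.sales FROM authors p JOIN novels c ON c.author_id = p.id

Result:
id | name    | sales
---+---------+------
1  | Asimov  | 69250
2  | Austen  | 40143
3  | Atwood  | 17010
4  | Le Guin | 21206
5  | Le Guin | 50142
6  | Le Guin | 66611
7  | Asimov  | 79109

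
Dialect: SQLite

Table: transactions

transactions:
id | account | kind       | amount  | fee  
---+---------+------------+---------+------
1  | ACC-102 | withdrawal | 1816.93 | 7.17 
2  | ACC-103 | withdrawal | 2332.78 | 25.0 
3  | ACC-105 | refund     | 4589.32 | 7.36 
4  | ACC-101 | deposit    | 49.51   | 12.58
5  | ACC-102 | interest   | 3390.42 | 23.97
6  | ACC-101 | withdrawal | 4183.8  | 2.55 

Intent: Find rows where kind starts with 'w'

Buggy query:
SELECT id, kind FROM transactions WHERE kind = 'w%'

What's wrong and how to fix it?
Bug: '=' compares the literal string including the % character; pattern matching needs LIKE

Fix: Replace '=' with LIKE so 'w%' is treated as a pattern

Corrected query:
SELECT id, kind FROM transactions WHERE kind LIKE 'w%'

Result:
id | kind      
---+-----------
1  | withdrawal
2  | withdrawal
6  | withdrawal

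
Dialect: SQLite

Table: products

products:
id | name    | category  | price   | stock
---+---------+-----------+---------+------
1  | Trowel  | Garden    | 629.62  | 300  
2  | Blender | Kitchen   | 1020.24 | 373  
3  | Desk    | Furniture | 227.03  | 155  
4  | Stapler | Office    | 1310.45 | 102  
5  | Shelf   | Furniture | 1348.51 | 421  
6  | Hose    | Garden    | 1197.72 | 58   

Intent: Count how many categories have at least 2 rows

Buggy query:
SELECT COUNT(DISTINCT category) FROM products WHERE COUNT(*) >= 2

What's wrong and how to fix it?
Bug: WHERE filters individual rows, not groups, so a group-level COUNT is invalid there

Fix: Use a subquery that GROUPs and filters with HAVING, then count its rows

Corrected query:
SELECT COUNT(*) FROM (SELECT category FROM products GROUP BY category HAVING COUNT(*) >= 2)

Result:
COUNT(*)
--------
2       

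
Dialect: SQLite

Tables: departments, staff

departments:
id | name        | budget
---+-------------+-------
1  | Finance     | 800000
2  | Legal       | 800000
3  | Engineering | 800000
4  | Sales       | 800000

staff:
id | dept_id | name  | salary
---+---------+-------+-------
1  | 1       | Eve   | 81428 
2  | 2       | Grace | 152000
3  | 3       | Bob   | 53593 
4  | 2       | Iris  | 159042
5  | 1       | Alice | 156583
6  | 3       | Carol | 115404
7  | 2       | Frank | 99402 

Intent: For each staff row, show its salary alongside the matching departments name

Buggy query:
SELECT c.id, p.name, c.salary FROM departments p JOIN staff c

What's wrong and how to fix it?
Bug: Missing join condition: each staff row is matched to all departments rows instead of just its own

Fix: Add ON c.dept_id = p.id to the JOIN

Corrected query:
SELECT c.id, p.name, c.salary FROM departments p JOIN staff c ON c.dept_id = p.id

Result:
id | name        | salary
---+-------------+-------
1  | Finance     | 81428 
2  | Legal       | 152000
3  | Engineering | 53593 
4  | Legal       | 159042
5  | Finance     | 156583
6  | Engineering | 115404
7  | Legal       | 99402 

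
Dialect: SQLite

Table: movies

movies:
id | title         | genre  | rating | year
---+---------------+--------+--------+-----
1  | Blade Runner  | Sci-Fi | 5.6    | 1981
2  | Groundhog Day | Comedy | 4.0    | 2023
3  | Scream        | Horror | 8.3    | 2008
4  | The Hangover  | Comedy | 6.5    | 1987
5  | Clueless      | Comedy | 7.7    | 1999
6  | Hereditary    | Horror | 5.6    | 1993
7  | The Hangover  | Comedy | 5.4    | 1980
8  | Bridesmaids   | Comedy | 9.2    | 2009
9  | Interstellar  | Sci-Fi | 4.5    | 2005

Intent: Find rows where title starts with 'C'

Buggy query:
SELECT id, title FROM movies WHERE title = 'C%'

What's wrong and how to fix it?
Bug: Wildcards only work with LIKE; '=' treats '%' as a literal character

Fix: Use LIKE for wildcard pattern matching

Corrected query:
SELECT id, title FROM movies WHERE title LIKE 'C%'

Result:
id | title   
---+---------
5  | Clueless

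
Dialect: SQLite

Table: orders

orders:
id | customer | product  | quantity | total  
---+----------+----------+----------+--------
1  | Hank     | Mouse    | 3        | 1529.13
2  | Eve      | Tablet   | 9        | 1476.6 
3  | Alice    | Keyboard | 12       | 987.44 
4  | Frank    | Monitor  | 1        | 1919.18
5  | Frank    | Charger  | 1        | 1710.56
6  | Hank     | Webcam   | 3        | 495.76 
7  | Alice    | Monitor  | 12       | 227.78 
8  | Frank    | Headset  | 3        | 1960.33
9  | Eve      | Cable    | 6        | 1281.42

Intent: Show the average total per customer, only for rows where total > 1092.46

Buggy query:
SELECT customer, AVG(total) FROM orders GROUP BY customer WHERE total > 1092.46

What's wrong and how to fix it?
Bug: WHERE cannot follow GROUP BY

Fix: Place WHERE between FROM and GROUP BY

Corrected query:
SELECT customer, AVG(total) FROM orders WHERE total > 1092.46 GROUP BY customer

Result:
customer | AVG(total) 
---------+------------
Eve      | 1379.01    
Frank    | 1863.356667
Hank     | 1529.13    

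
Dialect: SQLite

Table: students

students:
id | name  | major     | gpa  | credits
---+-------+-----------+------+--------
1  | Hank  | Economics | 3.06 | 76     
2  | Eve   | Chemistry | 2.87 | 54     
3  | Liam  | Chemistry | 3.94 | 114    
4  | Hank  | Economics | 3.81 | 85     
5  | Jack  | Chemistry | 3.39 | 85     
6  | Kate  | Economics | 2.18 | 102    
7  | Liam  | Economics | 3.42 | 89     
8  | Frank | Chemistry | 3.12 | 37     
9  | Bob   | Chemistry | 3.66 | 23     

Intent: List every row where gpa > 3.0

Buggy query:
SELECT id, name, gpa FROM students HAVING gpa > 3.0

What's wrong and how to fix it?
Bug: This is a non-aggregate query (no GROUP BY, no aggregates), so in SQLite the HAVING clause is invalid here; a row-level condition belongs in WHERE

Fix: Replace HAVING with WHERE since the condition applies to individual rows

Corrected query:
SELECT id, name, gpa FROM students WHERE gpa > 3.0

Result:
id | name  | gpa 
---+-------+-----
1  | Hank  | 3.06
3  | Liam  | 3.94
4  | Hank  | 3.81
5  | Jack  | 3.39
7  | Liam  | 3.42
8  | Frank | 3.12
9  | Bob   | 3.66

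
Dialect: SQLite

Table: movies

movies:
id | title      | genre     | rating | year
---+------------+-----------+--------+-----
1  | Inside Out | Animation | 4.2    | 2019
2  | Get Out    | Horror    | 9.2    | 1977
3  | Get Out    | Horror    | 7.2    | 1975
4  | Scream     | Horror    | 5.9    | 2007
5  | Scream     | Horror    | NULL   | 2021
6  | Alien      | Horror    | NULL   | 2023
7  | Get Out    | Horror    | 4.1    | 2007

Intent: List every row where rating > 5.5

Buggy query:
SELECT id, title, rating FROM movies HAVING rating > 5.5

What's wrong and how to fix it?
Bug: This is a non-aggregate query (no GROUP BY, no aggregates), so in SQLite the HAVING clause is invalid here; a row-level condition belongs in WHERE

Fix: Replace HAVING with WHERE since the condition applies to individual rows

Corrected query:
SELECT id, title, rating FROM movies WHERE rating > 5.5

Result:
id | title   | rating
---+---------+-------
2  | Get Out | 9.2   
3  | Get Out | 7.2   
4  | Scream  | 5.9   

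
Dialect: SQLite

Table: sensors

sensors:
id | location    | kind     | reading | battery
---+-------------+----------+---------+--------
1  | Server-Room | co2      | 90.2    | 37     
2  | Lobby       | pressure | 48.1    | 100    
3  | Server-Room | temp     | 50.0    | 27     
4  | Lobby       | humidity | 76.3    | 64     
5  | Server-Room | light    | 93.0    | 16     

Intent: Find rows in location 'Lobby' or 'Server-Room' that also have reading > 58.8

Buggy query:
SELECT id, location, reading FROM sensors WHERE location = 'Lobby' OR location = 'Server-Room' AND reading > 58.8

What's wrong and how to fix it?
Bug: AND binds tighter than OR, so this parses as location = 'Lobby' OR (location = 'Server-Room' AND reading > 58.8)

Fix: Add parentheses around the OR so the AND applies to both alternatives

Corrected query:
SELECT id, location, reading FROM sensors WHERE (location = 'Lobby' OR location = 'Server-Room') AND reading > 58.8

Result:
id | location    | reading
---+-------------+--------
1  | Server-Room | 90.2   
4  | Lobby       | 76.3   
5  | Server-Room | 93     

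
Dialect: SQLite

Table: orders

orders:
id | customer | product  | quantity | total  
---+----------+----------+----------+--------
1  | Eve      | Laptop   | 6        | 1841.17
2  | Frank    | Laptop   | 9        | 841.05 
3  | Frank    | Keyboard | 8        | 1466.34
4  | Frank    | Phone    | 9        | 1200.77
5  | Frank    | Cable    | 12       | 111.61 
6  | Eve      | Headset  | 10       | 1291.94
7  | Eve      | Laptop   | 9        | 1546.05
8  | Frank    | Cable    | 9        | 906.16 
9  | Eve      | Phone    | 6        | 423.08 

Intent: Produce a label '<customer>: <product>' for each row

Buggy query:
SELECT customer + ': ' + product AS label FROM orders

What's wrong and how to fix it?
Bug: '+' is numeric addition; on text columns SQLite converts them to 0 instead of concatenating

Fix: Use the || operator for string concatenation

Corrected query:
SELECT customer || ': ' || product AS label FROM orders

Result:
label          
---------------
Eve: Laptop    
Frank: Laptop  
Frank: Keyboard
Frank: Phone   
Frank: Cable   
Eve: Headset   
Eve: Laptop    
Frank: Cable   
Eve: Phone     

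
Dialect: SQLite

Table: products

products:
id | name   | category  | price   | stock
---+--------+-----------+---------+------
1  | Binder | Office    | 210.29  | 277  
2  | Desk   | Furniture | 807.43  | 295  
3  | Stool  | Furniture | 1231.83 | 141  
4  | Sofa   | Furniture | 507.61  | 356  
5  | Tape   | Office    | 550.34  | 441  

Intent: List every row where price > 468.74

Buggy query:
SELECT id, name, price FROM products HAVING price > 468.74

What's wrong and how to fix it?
Bug: HAVING filters the output of aggregation, but this query has no GROUP BY and no aggregate functions, so SQLite rejects it (HAVING clause on a non-aggregate query); the condition here is per row

Fix: Use WHERE for row-level filtering

Corrected query:
SELECT id, name, price FROM products WHERE price > 468.74

Result:
id | name  | price  
---+-------+--------
2  | Desk  | 807.43 
3  | Stool | 1231.83
4  | Sofa  | 507.61 
5  | Tape  | 550.34 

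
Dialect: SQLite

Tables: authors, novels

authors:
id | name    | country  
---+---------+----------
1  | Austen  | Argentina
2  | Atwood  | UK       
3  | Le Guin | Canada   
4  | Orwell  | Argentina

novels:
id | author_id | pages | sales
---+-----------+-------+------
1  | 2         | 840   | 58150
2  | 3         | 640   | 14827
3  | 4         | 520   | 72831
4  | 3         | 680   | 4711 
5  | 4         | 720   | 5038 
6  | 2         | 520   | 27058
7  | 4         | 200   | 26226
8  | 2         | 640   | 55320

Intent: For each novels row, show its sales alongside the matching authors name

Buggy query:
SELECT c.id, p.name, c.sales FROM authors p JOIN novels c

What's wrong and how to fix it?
Bug: JOIN with no ON clause produces a cartesian product; every novels row pairs with every authors row

Fix: Add ON c.author_id = p.id to the JOIN

Corrected query:
SELECT c.id, p.name, c.sales FROM authors p JOIN novels c ON c.author_id = p.id

Result:
id | name    | sales
---+---------+------
1  | Atwood  | 58150
2  | Le Guin | 14827
3  | Orwell  | 72831
4  | Le Guin | 4711 
5  | Orwell  | 5038 
6  | Atwood  | 27058
7  | Orwell  | 26226
8  | Atwood  | 55320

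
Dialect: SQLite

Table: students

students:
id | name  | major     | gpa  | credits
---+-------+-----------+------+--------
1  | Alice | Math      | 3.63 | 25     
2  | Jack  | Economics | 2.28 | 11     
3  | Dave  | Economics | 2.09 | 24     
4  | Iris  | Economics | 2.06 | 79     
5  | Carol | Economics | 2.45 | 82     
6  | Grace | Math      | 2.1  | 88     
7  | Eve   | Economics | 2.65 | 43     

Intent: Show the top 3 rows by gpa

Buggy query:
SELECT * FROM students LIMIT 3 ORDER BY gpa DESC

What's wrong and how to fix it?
Bug: ORDER BY cannot follow LIMIT; LIMIT is the final clause

Fix: Sort with ORDER BY, then apply LIMIT

Corrected query:
SELECT * FROM students ORDER BY gpa DESC LIMIT 3

Result:
id | name  | major     | gpa  | credits
---+-------+-----------+------+--------
1  | Alice | Math      | 3.63 | 25     
7  | Eve   | Economics | 2.65 | 43     
5  | Carol | Economics | 2.45 | 82     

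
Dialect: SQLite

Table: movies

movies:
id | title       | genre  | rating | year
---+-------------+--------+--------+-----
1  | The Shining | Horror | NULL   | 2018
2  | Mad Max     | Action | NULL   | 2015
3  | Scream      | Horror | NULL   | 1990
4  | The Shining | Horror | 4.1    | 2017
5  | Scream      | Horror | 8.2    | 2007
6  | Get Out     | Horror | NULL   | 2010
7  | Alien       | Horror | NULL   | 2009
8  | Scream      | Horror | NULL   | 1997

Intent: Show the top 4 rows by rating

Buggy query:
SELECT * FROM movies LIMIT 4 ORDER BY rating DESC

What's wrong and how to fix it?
Bug: LIMIT must come after ORDER BY

Fix: Swap the clauses: ORDER BY first, then LIMIT

Corrected query:
SELECT * FROM movies ORDER BY rating DESC LIMIT 4

Result:
id | title       | genre  | rating | year
---+-------------+--------+--------+-----
5  | Scream      | Horror | 8.2    | 2007
4  | The Shining | Horror | 4.1    | 2017
1  | The Shining | Horror | NULL   | 2018
2  | Mad Max     | Action | NULL   | 2015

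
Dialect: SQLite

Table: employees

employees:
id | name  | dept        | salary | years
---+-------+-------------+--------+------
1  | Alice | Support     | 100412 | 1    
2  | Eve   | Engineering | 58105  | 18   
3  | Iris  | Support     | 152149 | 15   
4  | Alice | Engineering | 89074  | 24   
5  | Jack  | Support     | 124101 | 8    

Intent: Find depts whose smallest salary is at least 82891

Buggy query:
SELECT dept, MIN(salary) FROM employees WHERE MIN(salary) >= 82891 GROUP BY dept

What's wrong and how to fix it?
Bug: MIN() in WHERE is a misuse of aggregate

Fix: Use HAVING for the per-group MIN condition

Corrected query:
SELECT dept, MIN(salary) FROM employees GROUP BY dept HAVING MIN(salary) >= 82891

Result:
dept    | MIN(salary)
--------+------------
Support | 100412     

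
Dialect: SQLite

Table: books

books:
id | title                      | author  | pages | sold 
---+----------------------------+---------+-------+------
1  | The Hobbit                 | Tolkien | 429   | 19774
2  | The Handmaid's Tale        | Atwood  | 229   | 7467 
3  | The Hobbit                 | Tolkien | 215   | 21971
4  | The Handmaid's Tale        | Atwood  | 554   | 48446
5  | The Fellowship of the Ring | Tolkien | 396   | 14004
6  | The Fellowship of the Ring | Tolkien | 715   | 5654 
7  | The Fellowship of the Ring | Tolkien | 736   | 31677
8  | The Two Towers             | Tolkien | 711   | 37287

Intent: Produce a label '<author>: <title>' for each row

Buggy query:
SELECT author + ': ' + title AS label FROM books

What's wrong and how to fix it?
Bug: '+' is numeric addition; on text columns SQLite converts them to 0 instead of concatenating

Fix: Use the || operator for string concatenation

Corrected query:
SELECT author || ': ' || title AS label FROM books

Result:
label                              
-----------------------------------
Tolkien: The Hobbit                
Atwood: The Handmaid's Tale        
Tolkien: The Hobbit                
Atwood: The Handmaid's Tale        
Tolkien: The Fellowship of the Ring
Tolkien: The Fellowship of the Ring
Tolkien: The Fellowship of the Ring
Tolkien: The Two Towers            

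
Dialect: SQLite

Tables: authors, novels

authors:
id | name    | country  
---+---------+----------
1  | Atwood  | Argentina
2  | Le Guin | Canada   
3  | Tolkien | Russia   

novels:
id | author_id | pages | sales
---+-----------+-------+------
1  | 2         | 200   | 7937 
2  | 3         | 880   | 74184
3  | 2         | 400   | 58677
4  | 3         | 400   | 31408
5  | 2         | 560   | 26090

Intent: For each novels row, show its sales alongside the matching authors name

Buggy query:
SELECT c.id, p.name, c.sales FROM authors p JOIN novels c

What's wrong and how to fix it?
Bug: JOIN with no ON clause produces a cartesian product; every novels row pairs with every authors row

Fix: Specify the join condition linking the foreign key to the parent id

Corrected query:
SELECT c.id, p.name, c.sales FROM authors p JOIN novels c ON c.author_id = p.id

Result:
id | name    | sales
---+---------+------
1  | Le Guin | 7937 
2  | Tolkien | 74184
3  | Le Guin | 58677
4  | Tolkien | 31408
5  | Le Guin | 26090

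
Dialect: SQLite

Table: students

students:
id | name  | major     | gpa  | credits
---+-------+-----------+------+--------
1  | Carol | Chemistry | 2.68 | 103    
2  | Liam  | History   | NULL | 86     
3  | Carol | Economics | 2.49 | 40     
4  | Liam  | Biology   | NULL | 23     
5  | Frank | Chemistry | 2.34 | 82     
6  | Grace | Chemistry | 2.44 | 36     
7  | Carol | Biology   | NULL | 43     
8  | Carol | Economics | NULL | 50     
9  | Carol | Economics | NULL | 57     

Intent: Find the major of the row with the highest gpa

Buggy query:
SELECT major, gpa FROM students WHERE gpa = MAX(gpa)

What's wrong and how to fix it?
Bug: MAX(gpa) is an aggregate and cannot be used directly in WHERE

Fix: Wrap MAX in a scalar subquery so WHERE compares against a single value

Corrected query:
SELECT major, gpa FROM students WHERE gpa = (SELECT MAX(gpa) FROM students)

Result:
major     | gpa 
----------+-----
Chemistry | 2.68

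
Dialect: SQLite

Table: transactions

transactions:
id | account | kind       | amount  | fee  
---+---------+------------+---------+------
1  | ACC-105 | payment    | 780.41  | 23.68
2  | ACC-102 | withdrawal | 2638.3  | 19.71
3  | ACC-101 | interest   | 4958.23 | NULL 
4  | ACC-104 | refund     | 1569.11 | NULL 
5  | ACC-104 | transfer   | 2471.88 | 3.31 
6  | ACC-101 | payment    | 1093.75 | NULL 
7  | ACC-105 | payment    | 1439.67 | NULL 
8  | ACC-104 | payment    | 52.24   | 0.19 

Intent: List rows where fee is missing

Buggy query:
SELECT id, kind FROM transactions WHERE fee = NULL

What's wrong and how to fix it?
Bug: Comparing to NULL with '=' never matches; NULL = NULL is unknown, not true

Fix: Use IS NULL to test for NULL

Corrected query:
SELECT id, kind FROM transactions WHERE fee IS NULL

Result:
id | kind    
---+---------
3  | interest
4  | refund  
6  | payment 
7  | payment 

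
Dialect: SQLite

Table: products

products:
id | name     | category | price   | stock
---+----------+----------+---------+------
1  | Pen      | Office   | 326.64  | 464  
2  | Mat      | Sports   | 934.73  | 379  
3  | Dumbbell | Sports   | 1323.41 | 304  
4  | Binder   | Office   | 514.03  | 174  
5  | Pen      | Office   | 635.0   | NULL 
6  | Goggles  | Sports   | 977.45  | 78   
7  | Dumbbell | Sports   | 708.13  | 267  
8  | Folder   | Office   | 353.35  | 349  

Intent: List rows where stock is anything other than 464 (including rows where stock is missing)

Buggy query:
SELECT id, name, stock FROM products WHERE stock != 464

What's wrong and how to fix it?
Bug: Inequality against NULL is unknown, not true; rows with NULL are dropped

Fix: Handle NULL separately with IS NULL alongside the inequality

Corrected query:
SELECT id, name, stock FROM products WHERE stock != 464 OR stock IS NULL

Result:
id | name     | stock
---+----------+------
2  | Mat      | 379  
3  | Dumbbell | 304  
4  | Binder   | 174  
5  | Pen      | NULL 
6  | Goggles  | 78   
7  | Dumbbell | 267  
8  | Folder   | 349  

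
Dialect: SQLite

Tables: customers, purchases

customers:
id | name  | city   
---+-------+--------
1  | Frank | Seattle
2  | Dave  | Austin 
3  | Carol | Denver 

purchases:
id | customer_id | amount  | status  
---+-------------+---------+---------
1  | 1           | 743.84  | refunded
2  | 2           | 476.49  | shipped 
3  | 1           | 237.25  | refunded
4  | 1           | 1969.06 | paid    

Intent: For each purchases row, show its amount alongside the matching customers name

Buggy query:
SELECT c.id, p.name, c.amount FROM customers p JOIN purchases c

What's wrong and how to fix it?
Bug: Missing join condition: each purchases row is matched to all customers rows instead of just its own

Fix: Add ON c.customer_id = p.id to the JOIN

Corrected query:
SELECT c.id, p.name, c.amount FROM customers p JOIN purchases c ON c.customer_id = p.id

Result:
id | name  | amount 
---+-------+--------
1  | Frank | 743.84 
2  | Dave  | 476.49 
3  | Frank | 237.25 
4  | Frank | 1969.06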